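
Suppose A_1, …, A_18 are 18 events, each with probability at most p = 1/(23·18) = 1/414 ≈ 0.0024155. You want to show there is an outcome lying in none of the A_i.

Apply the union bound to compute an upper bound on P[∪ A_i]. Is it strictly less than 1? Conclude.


Union bound: P[∪_{i=1}^{18} A_i] ≤ Σ_i P[A_i] ≤ 18·p = 18·(1/414) = 1/23.
Numerically: 1/23 ≈ 0.0434783.
Is 1/23 < 1? YES.
Since P[∪ A_i] ≤ 1/23 < 1, the complement has P[∩ A_i^c] ≥ 1 − 1/23 = 22/23 > 0, so some outcome avoids every A_i.

18·p = 1/23 ≈ 0.0434783; existence CERTIFIED by the union bound.


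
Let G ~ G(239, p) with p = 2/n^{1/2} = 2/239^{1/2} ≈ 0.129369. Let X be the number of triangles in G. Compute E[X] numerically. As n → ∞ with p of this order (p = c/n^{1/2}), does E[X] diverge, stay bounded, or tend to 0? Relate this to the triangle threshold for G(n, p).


Number of potential triangles: C(239, 3) = 2246839.
Each occurs with probability p³ ≈ (0.129369)³ ≈ 2.16517566e-03.
By linearity: E[X] = C(239, 3)·p³ ≈ 2246839 · 2.16517566e-03 ≈ 4864.801107.
Since α = 1/2 < 1, p = c/n^{1/2} ≫ 1/n is above the triangle threshold p ~ 1/n. Asymptotically E[X] ~ (c³/6)·n^{3(1−α)} = (2³/6)·n^{1.5} → ∞; triangles are abundant w.h.p.

E[X] ≈ 4864.801107; in regime p = Θ(1/n^{1/2}) E[X] diverges (above the triangle threshold p ~ 1/n).


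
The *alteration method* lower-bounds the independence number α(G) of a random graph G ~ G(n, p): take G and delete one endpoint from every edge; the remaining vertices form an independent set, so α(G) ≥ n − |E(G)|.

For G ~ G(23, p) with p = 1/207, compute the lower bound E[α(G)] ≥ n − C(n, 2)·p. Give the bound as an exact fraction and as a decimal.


E[|E(G)|] = C(23, 2)·p = 253 · (1/207) = 11/9.
E[α(G)] ≥ n − E[|E(G)|] = 23 − 11/9 = 196/9.
Numerically: ≈ 21.778.
(This is only a lower bound; the true E[α(G)] may be larger.)

E[α(G)] ≥ 196/9 ≈ 21.778.


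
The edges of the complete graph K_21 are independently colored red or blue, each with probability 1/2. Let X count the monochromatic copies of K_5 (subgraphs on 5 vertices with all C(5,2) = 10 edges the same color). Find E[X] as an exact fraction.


Let X = Σ_S X_S over the C(21, 5) = 20349 subsets S of size 5, where X_S = 1 if the K_5 on S is monochromatic.
For a fixed S, the K_5 on S has C(5, 2) = 10 edges. P[all 10 edges red] = (1/2)^10, and likewise for blue, so P[monochromatic] = 2·(1/2)^10 = 2^{1 − 10} = 1/512.
By linearity of expectation: E[X] = C(21, 5) · 2^{1 − 10} = 20349 · 1/512 = 20349/512.
Numerically: E[X] ≈ 39.744.

E[X] = C(21,5)·2^(1−C(5,2)) = 20349/512 ≈ 39.744.


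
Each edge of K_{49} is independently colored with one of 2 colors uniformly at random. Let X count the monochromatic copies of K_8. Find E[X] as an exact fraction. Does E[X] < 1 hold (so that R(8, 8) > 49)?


E[X] = C(49, 8) · 2^{1 − 28} = 450978066 · 2^{−27} = 450978066/134217728.
As a reduced fraction: E[X] = 225489033/67108864 ≈ 3.3600.
Is E[X] < 1? NO.
Since E[X] ≥ 1, the first-moment bound is inconclusive at n = 49; it does NOT by itself certify R(8, 8) > 49.

E[X] = 225489033/67108864 ≈ 3.3600; E[X] ≥ 1; first-moment method inconclusive here.


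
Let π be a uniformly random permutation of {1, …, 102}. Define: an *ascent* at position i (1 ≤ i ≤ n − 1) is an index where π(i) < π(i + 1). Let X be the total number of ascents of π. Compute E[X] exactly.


Write X = Σ X_I over i = 1, …, 101, with X_I the indicator of one ascent.
There are 101 indicators.
For each fixed i, the pair (π(i), π(i+1)) is a uniformly random ordered pair of distinct values from {1, …, 102}; by symmetry P[π(i) < π(i+1)] = 1/2.
By linearity: E[X] = 101 · (1/2) = (102 − 1) · (1/2) = 101/2 ≈ 50.50000.

E[X] = 101/2 = 50.50000.


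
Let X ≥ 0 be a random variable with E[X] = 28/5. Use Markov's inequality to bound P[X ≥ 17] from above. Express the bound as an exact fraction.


μ = E[X] = 28/5, a = 17.
Markov: P[X ≥ 17] ≤ μ/a = (28/5)/17 = 28/85.
Numerically: ≈ 0.329412.
(Since a = 17 > μ = 5.600000, the bound 28/85 is < 1 and informative.)

P[X ≥ 17] ≤ 28/85 ≈ 0.329412.


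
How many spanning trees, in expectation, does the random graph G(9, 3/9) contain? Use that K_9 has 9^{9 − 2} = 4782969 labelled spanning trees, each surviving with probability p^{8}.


K_9 has 9^{9 − 2} = 4782969 labelled spanning trees.
For each such spanning tree H, let X_H = 1 if all 8 edges of H are present in G. Then P[X_H = 1] = p^{8} = (1/3)^{8} = 1/6561.
By linearity: E[X] = Σ_H E[X_H] = 4782969 · p^{8} = 4782969 · 1/6561 = 729.
Numerically: E[X] ≈ 729.

E[X] = 4782969 · (1/3)^{8} = 729 ≈ 729.


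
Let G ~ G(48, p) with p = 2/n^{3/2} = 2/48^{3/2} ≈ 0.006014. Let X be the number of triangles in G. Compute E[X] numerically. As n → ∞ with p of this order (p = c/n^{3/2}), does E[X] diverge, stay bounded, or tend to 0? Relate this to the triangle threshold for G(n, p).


Number of potential triangles: C(48, 3) = 17296.
Each occurs with probability p³ ≈ (0.006014)³ ≈ 2.175226e-07.
By linearity: E[X] = C(48, 3)·p³ ≈ 17296 · 2.175226e-07 ≈ 0.0038.
Since α = 3/2 > 1, p = c/n^{3/2} = o(1/n) is below the triangle threshold p ~ 1/n. Asymptotically E[X] ~ (c³/6)·n^{3(1−α)} = (2³/6)·n^{-1.5} → 0, so by Markov's inequality G has no triangles w.h.p.

E[X] ≈ 0.0038; in regime p = Θ(1/n^{3/2}) E[X] tends to 0 (below the triangle threshold p ~ 1/n).


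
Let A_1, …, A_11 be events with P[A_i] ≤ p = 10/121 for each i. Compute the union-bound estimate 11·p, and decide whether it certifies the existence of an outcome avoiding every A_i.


Union bound: P[∪_{i=1}^{11} A_i] ≤ Σ_i P[A_i] ≤ 11·p = 11·(10/121) = 10/11.
Numerically: 10/11 ≈ 0.9091.
Is 10/11 < 1? YES.
Since P[∪ A_i] ≤ 10/11 < 1, the complement has P[∩ A_i^c] ≥ 1 − 10/11 = 1/11 > 0, so some outcome avoids every A_i.

11·p = 10/11 ≈ 0.9091; existence CERTIFIED by the union bound.


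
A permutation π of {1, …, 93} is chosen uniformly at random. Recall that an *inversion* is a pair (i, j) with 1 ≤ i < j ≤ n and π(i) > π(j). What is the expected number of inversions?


Write X = Σ X_I over the C(93, 2) = 4278 pairs i < j, with X_I the indicator of one inversion.
There are 4278 indicators.
For each fixed pair i < j, the values π(i) and π(j) are two distinct elements of {1, …, 93} in uniformly random order; by symmetry P[π(i) > π(j)] = 1/2.
By linearity: E[X] = 4278 · (1/2) = C(93, 2) · (1/2) = 4278/2 = 2139 ≈ 2139.000000.

E[X] = 2139 = 2139.000000.


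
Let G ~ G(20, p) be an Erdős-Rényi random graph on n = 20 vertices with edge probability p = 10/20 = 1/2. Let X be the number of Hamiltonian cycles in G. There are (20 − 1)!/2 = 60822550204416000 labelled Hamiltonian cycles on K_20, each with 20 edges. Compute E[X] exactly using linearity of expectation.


K_20 has (20 − 1)!/2 = 60822550204416000 labelled Hamiltonian cycles.
For each such Hamiltonian cycle H, let X_H = 1 if all 20 edges of H are present in G. Then P[X_H = 1] = p^{20} = (1/2)^{20} = 1/1048576.
By linearity of expectation: E[X] = Σ_H E[X_H] = 60822550204416000 · p^{20} = 60822550204416000 · 1/1048576 = 1856156927625/32.
Numerically: E[X] ≈ 5.8e+10.

E[X] = 60822550204416000 · (1/2)^{20} = 1856156927625/32 ≈ 5.8e+10.


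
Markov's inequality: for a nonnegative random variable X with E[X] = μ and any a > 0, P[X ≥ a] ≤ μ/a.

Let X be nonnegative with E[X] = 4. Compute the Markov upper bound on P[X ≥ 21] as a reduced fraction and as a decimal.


μ = E[X] = 4, a = 21.
Markov: P[X ≥ 21] ≤ μ/a = (4)/21 = 4/21.
Numerically: ≈ 0.19048.
(Since a = 21 > μ = 4.00000, the bound 4/21 is < 1 and informative.)

P[X ≥ 21] ≤ 4/21 ≈ 0.19048.


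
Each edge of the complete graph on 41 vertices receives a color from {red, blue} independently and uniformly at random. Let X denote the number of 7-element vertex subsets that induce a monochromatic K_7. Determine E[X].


Let X = Σ_S X_S over the C(41, 7) = 22481940 subsets S of size 7, where X_S = 1 if the K_7 on S is monochromatic.
For a fixed S, the K_7 on S has C(7, 2) = 21 edges. P[all 21 edges red] = (1/2)^21, and likewise for blue, so P[monochromatic] = 2·(1/2)^21 = 2^{1 − 21} = 1/1048576.
By linearity: E[X] = C(41, 7) · 2^{1 − 21} = 22481940 · 1/1048576 = 5620485/262144.
Numerically: E[X] ≈ 21.440.

E[X] = C(41,7)·2^(1−C(7,2)) = 5620485/262144 ≈ 21.440.


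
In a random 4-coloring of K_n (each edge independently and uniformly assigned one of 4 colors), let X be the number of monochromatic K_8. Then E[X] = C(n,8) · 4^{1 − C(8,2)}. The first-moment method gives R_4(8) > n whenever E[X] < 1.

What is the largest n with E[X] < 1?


We need C(n, 8) · 4^{1 − 28} < 1, i.e. C(n, 8) < 4^{28 − 1} = 18014398509481984.
Check values of n near the boundary:
  n = 406: C(406, 8) = 17082453897995850; 17082453897995850 < 18014398509481984? YES
  n = 407: C(407, 8) = 17424959239309050; 17424959239309050 < 18014398509481984? YES
  n = 408: C(408, 8) = 17773458424095231; 17773458424095231 < 18014398509481984? YES
  n = 409: C(409, 8) = 18128041135797879; 18128041135797879 < 18014398509481984? NO
The largest n with C(n, 8) < 18014398509481984 is n = 408 (where E[X] = 17773458424095231/18014398509481984 ≈ 0.987). Hence R_4(8) > 408, i.e. R_4(8) ≥ 409.

Largest n = 408; hence R_4(8) > 408.


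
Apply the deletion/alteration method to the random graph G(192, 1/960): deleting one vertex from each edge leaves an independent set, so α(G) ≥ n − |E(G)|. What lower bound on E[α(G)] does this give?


E[|E(G)|] = C(192, 2)·p = 18336 · (1/960) = 191/10.
E[α(G)] ≥ n − E[|E(G)|] = 192 − 191/10 = 1729/10.
Numerically: ≈ 172.900.
(This is only a lower bound; the true E[α(G)] may be larger.)

E[α(G)] ≥ 1729/10 ≈ 172.900.


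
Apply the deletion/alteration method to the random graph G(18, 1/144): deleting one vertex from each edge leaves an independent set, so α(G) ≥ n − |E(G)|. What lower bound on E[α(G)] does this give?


E[|E(G)|] = C(18, 2)·p = 153 · (1/144) = 17/16.
E[α(G)] ≥ n − E[|E(G)|] = 18 − 17/16 = 271/16.
Numerically: ≈ 16.938.
(This is only a lower bound; the true E[α(G)] may be larger.)

E[α(G)] ≥ 271/16 ≈ 16.938.


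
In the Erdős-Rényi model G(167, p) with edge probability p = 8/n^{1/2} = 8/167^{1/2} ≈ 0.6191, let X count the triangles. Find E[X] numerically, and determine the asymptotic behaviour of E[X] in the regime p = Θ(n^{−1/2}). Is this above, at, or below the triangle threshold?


Number of potential triangles: C(167, 3) = 762355.
Each occurs with probability p³ ≈ (0.6191)³ ≈ 2.372440e-01.
By linearity: E[X] = C(167, 3)·p³ ≈ 762355 · 2.372440e-01 ≈ 180864.1565.
Since α = 1/2 < 1, p = c/n^{1/2} ≫ 1/n is above the triangle threshold p ~ 1/n. Asymptotically E[X] ~ (c³/6)·n^{3(1−α)} = (8³/6)·n^{1.5} → ∞; triangles are abundant w.h.p.

E[X] ≈ 180864.1565; in regime p = Θ(1/n^{1/2}) E[X] diverges (above the triangle threshold p ~ 1/n).


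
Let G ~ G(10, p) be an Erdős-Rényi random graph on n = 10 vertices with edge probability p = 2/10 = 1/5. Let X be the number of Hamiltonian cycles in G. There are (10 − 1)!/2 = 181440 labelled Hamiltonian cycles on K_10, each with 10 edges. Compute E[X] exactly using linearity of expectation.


K_10 has (10 − 1)!/2 = 181440 labelled Hamiltonian cycles.
For each such Hamiltonian cycle H, let X_H = 1 if all 10 edges of H are present in G. Then P[X_H = 1] = p^{10} = (1/5)^{10} = 1/9765625.
By linearity of expectation: E[X] = Σ_H E[X_H] = 181440 · p^{10} = 181440 · 1/9765625 = 36288/1953125.
Numerically: E[X] ≈ 0.01858.

E[X] = 181440 · (1/5)^{10} = 36288/1953125 ≈ 0.01858.


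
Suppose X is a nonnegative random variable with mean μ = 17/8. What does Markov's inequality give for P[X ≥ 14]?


μ = E[X] = 17/8, a = 14.
Markov: P[X ≥ 14] ≤ μ/a = (17/8)/14 = 17/112.
Numerically: ≈ 0.151786.
(Since a = 14 > μ = 2.125000, the bound 17/112 is < 1 and informative.)

P[X ≥ 14] ≤ 17/112 ≈ 0.151786.


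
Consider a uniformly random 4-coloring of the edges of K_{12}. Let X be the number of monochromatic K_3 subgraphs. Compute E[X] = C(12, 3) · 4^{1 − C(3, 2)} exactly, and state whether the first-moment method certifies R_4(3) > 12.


E[X] = C(12, 3) · 4^{1 − 3} = 220 · 4^{−2} = 220/16.
As a reduced fraction: E[X] = 55/4 ≈ 13.7500.
Is E[X] < 1? NO.
Since E[X] ≥ 1, the first-moment bound is inconclusive at n = 12; it does NOT by itself certify R_4(3) > 12.

E[X] = 55/4 ≈ 13.7500; E[X] ≥ 1; first-moment method inconclusive here.


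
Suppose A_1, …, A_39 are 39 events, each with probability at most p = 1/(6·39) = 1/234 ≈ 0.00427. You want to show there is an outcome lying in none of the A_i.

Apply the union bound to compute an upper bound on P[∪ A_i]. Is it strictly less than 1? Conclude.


Union bound: P[∪_{i=1}^{39} A_i] ≤ Σ_i P[A_i] ≤ 39·p = 39·(1/234) = 1/6.
Numerically: 1/6 ≈ 0.16667.
Is 1/6 < 1? YES.
Since P[∪ A_i] ≤ 1/6 < 1, the complement has P[∩ A_i^c] ≥ 1 − 1/6 = 5/6 > 0, so some outcome avoids every A_i.

39·p = 1/6 ≈ 0.16667; existence CERTIFIED by the union bound.


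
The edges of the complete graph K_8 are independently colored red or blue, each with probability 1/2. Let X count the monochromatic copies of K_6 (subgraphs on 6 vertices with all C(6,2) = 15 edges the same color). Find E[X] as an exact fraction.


Let X = Σ_S X_S over the C(8, 6) = 28 subsets S of size 6, where X_S = 1 if the K_6 on S is monochromatic.
For a fixed S, the K_6 on S has C(6, 2) = 15 edges. P[all 15 edges red] = (1/2)^15, and likewise for blue, so P[monochromatic] = 2·(1/2)^15 = 2^{1 − 15} = 1/16384.
By linearity: E[X] = C(8, 6) · 2^{1 − 15} = 28 · 1/16384 = 7/4096.
Numerically: E[X] ≈ 0.00171.

E[X] = C(8,6)·2^(1−C(6,2)) = 7/4096 ≈ 0.00171.


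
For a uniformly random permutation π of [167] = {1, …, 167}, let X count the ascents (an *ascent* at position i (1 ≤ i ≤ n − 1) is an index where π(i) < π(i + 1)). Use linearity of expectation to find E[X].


Write X = Σ X_I over i = 1, …, 166, with X_I the indicator of one ascent.
There are 166 indicators.
For each fixed i, the pair (π(i), π(i+1)) is a uniformly random ordered pair of distinct values from {1, …, 167}; by symmetry P[π(i) < π(i+1)] = 1/2.
By linearity: E[X] = 166 · (1/2) = (167 − 1) · (1/2) = 83 ≈ 83.00000.

E[X] = 83 = 83.00000.


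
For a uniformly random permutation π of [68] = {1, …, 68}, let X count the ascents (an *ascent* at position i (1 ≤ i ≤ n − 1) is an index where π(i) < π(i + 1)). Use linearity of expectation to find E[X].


Write X = Σ X_I over i = 1, …, 67, with X_I the indicator of one ascent.
There are 67 indicators.
For each fixed i, the pair (π(i), π(i+1)) is a uniformly random ordered pair of distinct values from {1, …, 68}; by symmetry P[π(i) < π(i+1)] = 1/2.
By linearity: E[X] = 67 · (1/2) = (68 − 1) · (1/2) = 67/2 ≈ 33.50000.

E[X] = 67/2 = 33.50000.


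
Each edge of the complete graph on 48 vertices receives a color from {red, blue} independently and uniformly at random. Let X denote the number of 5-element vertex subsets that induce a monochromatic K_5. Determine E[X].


Let X = Σ_S X_S over the C(48, 5) = 1712304 subsets S of size 5, where X_S = 1 if the K_5 on S is monochromatic.
For a fixed S, the K_5 on S has C(5, 2) = 10 edges. P[all 10 edges red] = (1/2)^10, and likewise for blue, so P[monochromatic] = 2·(1/2)^10 = 2^{1 − 10} = 1/512.
By linearity of expectation: E[X] = C(48, 5) · 2^{1 − 10} = 1712304 · 1/512 = 107019/32.
Numerically: E[X] ≈ 3344.34375.

E[X] = C(48,5)·2^(1−C(5,2)) = 107019/32 ≈ 3344.34375.


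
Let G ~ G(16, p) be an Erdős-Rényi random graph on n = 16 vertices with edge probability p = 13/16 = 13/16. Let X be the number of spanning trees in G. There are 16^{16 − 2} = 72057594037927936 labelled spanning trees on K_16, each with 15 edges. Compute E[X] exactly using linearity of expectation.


K_16 has 16^{16 − 2} = 72057594037927936 labelled spanning trees.
For each such spanning tree H, let X_H = 1 if all 15 edges of H are present in G. Then P[X_H = 1] = p^{15} = (13/16)^{15} = 51185893014090757/1152921504606846976.
Summing the indicators: E[X] = Σ_H E[X_H] = 72057594037927936 · p^{15} = 72057594037927936 · 51185893014090757/1152921504606846976 = 51185893014090757/16.
Numerically: E[X] ≈ 3.2e+15.

E[X] = 72057594037927936 · (13/16)^{15} = 51185893014090757/16 ≈ 3.2e+15.


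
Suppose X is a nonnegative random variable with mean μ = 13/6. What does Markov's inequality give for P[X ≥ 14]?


μ = E[X] = 13/6, a = 14.
Markov: P[X ≥ 14] ≤ μ/a = (13/6)/14 = 13/84.
Numerically: ≈ 0.154762.
(Since a = 14 > μ = 2.166667, the bound 13/84 is < 1 and informative.)

P[X ≥ 14] ≤ 13/84 ≈ 0.154762.


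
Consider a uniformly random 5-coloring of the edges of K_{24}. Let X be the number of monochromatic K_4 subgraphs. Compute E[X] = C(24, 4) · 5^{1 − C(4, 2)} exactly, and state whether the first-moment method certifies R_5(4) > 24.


E[X] = C(24, 4) · 5^{1 − 6} = 10626 · 5^{−5} = 10626/3125.
As a reduced fraction: E[X] = 10626/3125 ≈ 3.4003200.
Is E[X] < 1? NO.
Since E[X] ≥ 1, the first-moment bound is inconclusive at n = 24; it does NOT by itself certify R_5(4) > 24.

E[X] = 10626/3125 ≈ 3.4003200; E[X] ≥ 1; first-moment method inconclusive here.


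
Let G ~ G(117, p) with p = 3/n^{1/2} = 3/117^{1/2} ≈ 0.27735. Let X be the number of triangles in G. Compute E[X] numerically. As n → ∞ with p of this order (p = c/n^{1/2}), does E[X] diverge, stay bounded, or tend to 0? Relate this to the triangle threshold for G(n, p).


Number of potential triangles: C(117, 3) = 260130.
Each occurs with probability p³ ≈ (0.27735)³ ≈ 2.1334623e-02.
By linearity: E[X] = C(117, 3)·p³ ≈ 260130 · 2.1334623e-02 ≈ 5549.77546.
Since α = 1/2 < 1, p = c/n^{1/2} ≫ 1/n is above the triangle threshold p ~ 1/n. Asymptotically E[X] ~ (c³/6)·n^{3(1−α)} = (3³/6)·n^{1.5} → ∞; triangles are abundant w.h.p.

E[X] ≈ 5549.77546; in regime p = Θ(1/n^{1/2}) E[X] diverges (above the triangle threshold p ~ 1/n).


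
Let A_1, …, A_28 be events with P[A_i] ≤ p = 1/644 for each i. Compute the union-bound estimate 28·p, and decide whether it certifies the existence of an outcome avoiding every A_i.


Union bound: P[∪_{i=1}^{28} A_i] ≤ Σ_i P[A_i] ≤ 28·p = 28·(1/644) = 1/23.
Numerically: 1/23 ≈ 0.0435.
Is 1/23 < 1? YES.
Since P[∪ A_i] ≤ 1/23 < 1, the complement has P[∩ A_i^c] ≥ 1 − 1/23 = 22/23 > 0, so some outcome avoids every A_i.

28·p = 1/23 ≈ 0.0435; existence CERTIFIED by the union bound.


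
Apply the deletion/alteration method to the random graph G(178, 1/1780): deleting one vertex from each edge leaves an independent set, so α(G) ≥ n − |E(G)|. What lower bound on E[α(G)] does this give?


E[|E(G)|] = C(178, 2)·p = 15753 · (1/1780) = 177/20.
E[α(G)] ≥ n − E[|E(G)|] = 178 − 177/20 = 3383/20.
Numerically: ≈ 169.15000.
(This is only a lower bound; the true E[α(G)] may be larger.)

E[α(G)] ≥ 3383/20 ≈ 169.15000.


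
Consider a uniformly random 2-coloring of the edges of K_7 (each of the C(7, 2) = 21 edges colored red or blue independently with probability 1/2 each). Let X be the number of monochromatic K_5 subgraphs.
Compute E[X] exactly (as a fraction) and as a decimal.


Let X = Σ_S X_S over the C(7, 5) = 21 subsets S of size 5, where X_S = 1 if the K_5 on S is monochromatic.
For a fixed S, the K_5 on S has C(5, 2) = 10 edges. P[all 10 edges red] = (1/2)^10, and likewise for blue, so P[monochromatic] = 2·(1/2)^10 = 2^{1 − 10} = 1/512.
Summing: E[X] = C(7, 5) · 2^{1 − 10} = 21 · 1/512 = 21/512.
Numerically: E[X] ≈ 0.041.

E[X] = C(7,5)·2^(1−C(5,2)) = 21/512 ≈ 0.041.


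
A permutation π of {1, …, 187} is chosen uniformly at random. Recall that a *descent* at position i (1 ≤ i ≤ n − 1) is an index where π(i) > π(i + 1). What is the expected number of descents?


Write X = Σ X_I over i = 1, …, 186, with X_I the indicator of one descent.
There are 186 indicators.
For each fixed i, the pair (π(i), π(i+1)) is a uniformly random ordered pair of distinct values from {1, …, 187}; by symmetry P[π(i) > π(i+1)] = 1/2.
By linearity: E[X] = 186 · (1/2) = (187 − 1) · (1/2) = 93 ≈ 93.0000.

E[X] = 93 = 93.0000.


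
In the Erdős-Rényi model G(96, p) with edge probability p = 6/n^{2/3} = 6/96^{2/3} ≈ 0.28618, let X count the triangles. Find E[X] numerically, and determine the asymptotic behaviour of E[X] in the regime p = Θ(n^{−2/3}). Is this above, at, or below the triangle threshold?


Number of potential triangles: C(96, 3) = 142880.
Each occurs with probability p³ ≈ (0.28618)³ ≈ 2.3437500e-02.
By linearity: E[X] = C(96, 3)·p³ ≈ 142880 · 2.3437500e-02 ≈ 3348.75000.
Since α = 2/3 < 1, p = c/n^{2/3} ≫ 1/n is above the triangle threshold p ~ 1/n. Asymptotically E[X] ~ (c³/6)·n^{3(1−α)} = (6³/6)·n^{1} → ∞; triangles are abundant w.h.p.

E[X] ≈ 3348.75000; in regime p = Θ(1/n^{2/3}) E[X] diverges (above the triangle threshold p ~ 1/n).


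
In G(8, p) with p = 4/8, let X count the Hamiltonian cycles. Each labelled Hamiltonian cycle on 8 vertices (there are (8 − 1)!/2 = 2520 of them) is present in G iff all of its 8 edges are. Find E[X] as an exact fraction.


K_8 has (8 − 1)!/2 = 2520 labelled Hamiltonian cycles.
For each such Hamiltonian cycle H, let X_H = 1 if all 8 edges of H are present in G. Then P[X_H = 1] = p^{8} = (1/2)^{8} = 1/256.
By linearity: E[X] = Σ_H E[X_H] = 2520 · p^{8} = 2520 · 1/256 = 315/32.
Numerically: E[X] ≈ 9.84.

E[X] = 2520 · (1/2)^{8} = 315/32 ≈ 9.84.


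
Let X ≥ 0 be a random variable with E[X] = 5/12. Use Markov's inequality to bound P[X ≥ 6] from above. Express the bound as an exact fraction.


μ = E[X] = 5/12, a = 6.
Markov: P[X ≥ 6] ≤ μ/a = (5/12)/6 = 5/72.
Numerically: ≈ 0.06944.
(Since a = 6 > μ = 0.41667, the bound 5/72 is < 1 and informative.)

P[X ≥ 6] ≤ 5/72 ≈ 0.06944.


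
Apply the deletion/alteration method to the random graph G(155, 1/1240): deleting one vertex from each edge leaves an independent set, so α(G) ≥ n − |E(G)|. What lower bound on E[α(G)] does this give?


E[|E(G)|] = C(155, 2)·p = 11935 · (1/1240) = 77/8.
E[α(G)] ≥ n − E[|E(G)|] = 155 − 77/8 = 1163/8.
Numerically: ≈ 145.375000.
(This is only a lower bound; the true E[α(G)] may be larger.)

E[α(G)] ≥ 1163/8 ≈ 145.375000.


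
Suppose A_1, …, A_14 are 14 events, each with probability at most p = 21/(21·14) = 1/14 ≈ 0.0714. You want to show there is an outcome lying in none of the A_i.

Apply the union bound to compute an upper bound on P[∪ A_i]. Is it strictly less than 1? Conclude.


Union bound: P[∪_{i=1}^{14} A_i] ≤ Σ_i P[A_i] ≤ 14·p = 14·(1/14) = 1.
Numerically: 1 ≈ 1.0000.
Is 1 < 1? NO.
Since the bound 1 is ≥ 1, the union bound is uninformative here; it does NOT by itself certify existence.

14·p = 1 ≈ 1.0000; existence NOT certified by the union bound.


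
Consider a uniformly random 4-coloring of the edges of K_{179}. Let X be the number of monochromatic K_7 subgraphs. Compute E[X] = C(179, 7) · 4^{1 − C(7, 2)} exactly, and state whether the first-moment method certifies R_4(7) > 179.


E[X] = C(179, 7) · 4^{1 − 21} = 1037437234460 · 4^{−20} = 1037437234460/1099511627776.
As a reduced fraction: E[X] = 259359308615/274877906944 ≈ 0.9435.
Is E[X] < 1? YES.
Since E[X] < 1, there exists a 4-coloring of K_{179} with no monochromatic K_7; hence R_4(7) > 179.

E[X] = 259359308615/274877906944 ≈ 0.9435; E[X] < 1, so R_4(7) > 179.


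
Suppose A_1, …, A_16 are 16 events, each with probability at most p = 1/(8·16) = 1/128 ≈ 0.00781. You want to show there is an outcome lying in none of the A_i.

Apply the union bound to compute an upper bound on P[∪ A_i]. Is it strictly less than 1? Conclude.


Union bound: P[∪_{i=1}^{16} A_i] ≤ Σ_i P[A_i] ≤ 16·p = 16·(1/128) = 1/8.
Numerically: 1/8 ≈ 0.12500.
Is 1/8 < 1? YES.
Since P[∪ A_i] ≤ 1/8 < 1, the complement has P[∩ A_i^c] ≥ 1 − 1/8 = 7/8 > 0, so some outcome avoids every A_i.

16·p = 1/8 ≈ 0.12500; existence CERTIFIED by the union bound.


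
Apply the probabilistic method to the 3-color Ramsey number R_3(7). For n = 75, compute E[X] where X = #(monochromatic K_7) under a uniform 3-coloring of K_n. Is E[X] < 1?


E[X] = C(75, 7) · 3^{1 − 21} = 1984829850 · 3^{−20} = 1984829850/3486784401.
As a reduced fraction: E[X] = 220536650/387420489 ≈ 0.5692.
Is E[X] < 1? YES.
Since E[X] < 1, there exists a 3-coloring of K_{75} with no monochromatic K_7; hence R_3(7) > 75.

E[X] = 220536650/387420489 ≈ 0.5692; E[X] < 1, so R_3(7) > 75.


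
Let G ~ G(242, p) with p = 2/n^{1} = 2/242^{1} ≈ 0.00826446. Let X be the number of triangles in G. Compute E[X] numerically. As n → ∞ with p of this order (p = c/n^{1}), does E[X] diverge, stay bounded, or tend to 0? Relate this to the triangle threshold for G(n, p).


Number of potential triangles: C(242, 3) = 2332880.
Each occurs with probability p³ ≈ (0.00826446)³ ≈ 5.64473930e-07.
By linearity: E[X] = C(242, 3)·p³ ≈ 2332880 · 5.64473930e-07 ≈ 1.316850.
Here α = 1, so p = 2/n is exactly at the triangle threshold p ~ 1/n. Asymptotically E[X] → c³/6 = 2³/6 = 4/3 ≈ 1.333333, a bounded constant. In this regime the triangle count is asymptotically Poisson(c³/6).

E[X] ≈ 1.316850; in regime p = Θ(1/n^{1}) E[X] stays bounded (at the triangle threshold p ~ 1/n).


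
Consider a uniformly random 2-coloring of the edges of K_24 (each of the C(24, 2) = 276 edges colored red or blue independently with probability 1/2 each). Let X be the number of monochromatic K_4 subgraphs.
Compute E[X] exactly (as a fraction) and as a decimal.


Let X = Σ_S X_S over the C(24, 4) = 10626 subsets S of size 4, where X_S = 1 if the K_4 on S is monochromatic.
For a fixed S, the K_4 on S has C(4, 2) = 6 edges. P[all 6 edges red] = (1/2)^6, and likewise for blue, so P[monochromatic] = 2·(1/2)^6 = 2^{1 − 6} = 1/32.
By linearity of expectation: E[X] = C(24, 4) · 2^{1 − 6} = 10626 · 1/32 = 5313/16.
Numerically: E[X] ≈ 332.062.

E[X] = C(24,4)·2^(1−C(4,2)) = 5313/16 ≈ 332.062.


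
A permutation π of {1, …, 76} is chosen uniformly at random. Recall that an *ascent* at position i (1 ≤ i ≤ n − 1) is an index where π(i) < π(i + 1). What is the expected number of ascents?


Write X = Σ X_I over i = 1, …, 75, with X_I the indicator of one ascent.
There are 75 indicators.
For each fixed i, the pair (π(i), π(i+1)) is a uniformly random ordered pair of distinct values from {1, …, 76}; by symmetry P[π(i) < π(i+1)] = 1/2.
By linearity: E[X] = 75 · (1/2) = (76 − 1) · (1/2) = 75/2 ≈ 37.5000.

E[X] = 75/2 = 37.5000.


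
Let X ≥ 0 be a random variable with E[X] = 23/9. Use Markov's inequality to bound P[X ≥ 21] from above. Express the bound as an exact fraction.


μ = E[X] = 23/9, a = 21.
Markov: P[X ≥ 21] ≤ μ/a = (23/9)/21 = 23/189.
Numerically: ≈ 0.1217.
(Since a = 21 > μ = 2.5556, the bound 23/189 is < 1 and informative.)

P[X ≥ 21] ≤ 23/189 ≈ 0.1217.


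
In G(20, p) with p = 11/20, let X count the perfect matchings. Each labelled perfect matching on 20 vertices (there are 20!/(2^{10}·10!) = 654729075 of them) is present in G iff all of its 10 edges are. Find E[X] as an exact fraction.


K_20 has 20!/(2^{10}·10!) = 654729075 labelled perfect matchings.
For each such perfect matching H, let X_H = 1 if all 10 edges of H are present in G. Then P[X_H = 1] = p^{10} = (11/20)^{10} = 25937424601/10240000000000.
By linearity of expectation: E[X] = Σ_H E[X_H] = 654729075 · p^{10} = 654729075 · 25937424601/10240000000000 = 679279440675798963/409600000000.
Numerically: E[X] ≈ 1.6584e+06.

E[X] = 654729075 · (11/20)^{10} = 679279440675798963/409600000000 ≈ 1.6584e+06.


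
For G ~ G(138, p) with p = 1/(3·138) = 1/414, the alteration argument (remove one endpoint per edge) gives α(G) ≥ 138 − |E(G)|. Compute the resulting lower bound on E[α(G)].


E[|E(G)|] = C(138, 2)·p = 9453 · (1/414) = 137/6.
E[α(G)] ≥ n − E[|E(G)|] = 138 − 137/6 = 691/6.
Numerically: ≈ 115.1667.
(This is only a lower bound; the true E[α(G)] may be larger.)

E[α(G)] ≥ 691/6 ≈ 115.1667.


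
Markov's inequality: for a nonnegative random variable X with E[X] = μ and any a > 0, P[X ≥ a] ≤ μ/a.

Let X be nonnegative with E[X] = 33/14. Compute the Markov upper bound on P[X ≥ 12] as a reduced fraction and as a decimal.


μ = E[X] = 33/14, a = 12.
Markov: P[X ≥ 12] ≤ μ/a = (33/14)/12 = 11/56.
Numerically: ≈ 0.196.
(Since a = 12 > μ = 2.357, the bound 11/56 is < 1 and informative.)

P[X ≥ 12] ≤ 11/56 ≈ 0.196.


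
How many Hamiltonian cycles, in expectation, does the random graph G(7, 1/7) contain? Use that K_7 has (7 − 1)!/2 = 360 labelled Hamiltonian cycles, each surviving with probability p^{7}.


K_7 has (7 − 1)!/2 = 360 labelled Hamiltonian cycles.
For each such Hamiltonian cycle H, let X_H = 1 if all 7 edges of H are present in G. Then P[X_H = 1] = p^{7} = (1/7)^{7} = 1/823543.
By linearity: E[X] = Σ_H E[X_H] = 360 · p^{7} = 360 · 1/823543 = 360/823543.
Numerically: E[X] ≈ 0.000437136.

E[X] = 360 · (1/7)^{7} = 360/823543 ≈ 0.000437136.


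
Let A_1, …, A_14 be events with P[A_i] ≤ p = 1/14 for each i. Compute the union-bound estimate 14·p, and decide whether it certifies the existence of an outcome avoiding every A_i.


Union bound: P[∪_{i=1}^{14} A_i] ≤ Σ_i P[A_i] ≤ 14·p = 14·(1/14) = 1.
Numerically: 1 ≈ 1.0000.
Is 1 < 1? NO.
Since the bound 1 is ≥ 1, the union bound is uninformative here; it does NOT by itself certify existence.

14·p = 1 ≈ 1.0000; existence NOT certified by the union bound.


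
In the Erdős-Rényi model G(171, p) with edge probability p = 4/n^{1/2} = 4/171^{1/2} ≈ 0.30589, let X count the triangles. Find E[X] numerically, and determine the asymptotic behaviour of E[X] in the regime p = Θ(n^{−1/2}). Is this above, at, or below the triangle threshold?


Number of potential triangles: C(171, 3) = 818805.
Each occurs with probability p³ ≈ (0.30589)³ ≈ 2.8621066e-02.
By linearity: E[X] = C(171, 3)·p³ ≈ 818805 · 2.8621066e-02 ≈ 23435.07212.
Since α = 1/2 < 1, p = c/n^{1/2} ≫ 1/n is above the triangle threshold p ~ 1/n. Asymptotically E[X] ~ (c³/6)·n^{3(1−α)} = (4³/6)·n^{1.5} → ∞; triangles are abundant w.h.p.

E[X] ≈ 23435.07212; in regime p = Θ(1/n^{1/2}) E[X] diverges (above the triangle threshold p ~ 1/n).


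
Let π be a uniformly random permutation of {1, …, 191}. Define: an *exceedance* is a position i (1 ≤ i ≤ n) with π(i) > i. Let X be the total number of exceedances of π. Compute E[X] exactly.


Write X = Σ_{i=1}^{191} X_i, where X_i = 1_{π(i) > i}.
For each fixed i, π(i) is uniform over {1, …, 191} (marginal of a uniform permutation), so P[π(i) > i] = (n − i)/n. Summing: Σ_{i=1}^{191} (n − i)/n = (0 + 1 + … + 190)/191 = 191(191 − 1)/(2·191) = (191 − 1)/2.
Hence E[X] = Σ_{i=1}^{191} (191 − i)/191 = 95 ≈ 95.000.

E[X] = 95 = 95.000.


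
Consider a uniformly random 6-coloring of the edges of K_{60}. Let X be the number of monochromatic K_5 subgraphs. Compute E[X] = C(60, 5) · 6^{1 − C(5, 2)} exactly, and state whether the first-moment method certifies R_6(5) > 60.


E[X] = C(60, 5) · 6^{1 − 10} = 5461512 · 6^{−9} = 5461512/10077696.
As a reduced fraction: E[X] = 227563/419904 ≈ 0.541941.
Is E[X] < 1? YES.
Since E[X] < 1, there exists a 6-coloring of K_{60} with no monochromatic K_5; hence R_6(5) > 60.

E[X] = 227563/419904 ≈ 0.541941; E[X] < 1, so R_6(5) > 60.


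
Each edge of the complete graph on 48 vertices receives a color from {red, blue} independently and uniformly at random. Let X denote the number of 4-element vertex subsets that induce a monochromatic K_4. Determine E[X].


Let X = Σ_S X_S over the C(48, 4) = 194580 subsets S of size 4, where X_S = 1 if the K_4 on S is monochromatic.
For a fixed S, the K_4 on S has C(4, 2) = 6 edges. P[all 6 edges red] = (1/2)^6, and likewise for blue, so P[monochromatic] = 2·(1/2)^6 = 2^{1 − 6} = 1/32.
By linearity: E[X] = C(48, 4) · 2^{1 − 6} = 194580 · 1/32 = 48645/8.
Numerically: E[X] ≈ 6080.625.

E[X] = C(48,4)·2^(1−C(4,2)) = 48645/8 ≈ 6080.625.


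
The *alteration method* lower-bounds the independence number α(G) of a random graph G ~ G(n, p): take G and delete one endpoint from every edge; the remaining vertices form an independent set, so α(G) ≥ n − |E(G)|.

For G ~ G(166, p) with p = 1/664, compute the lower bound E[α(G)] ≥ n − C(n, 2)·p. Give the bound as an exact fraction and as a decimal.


E[|E(G)|] = C(166, 2)·p = 13695 · (1/664) = 165/8.
E[α(G)] ≥ n − E[|E(G)|] = 166 − 165/8 = 1163/8.
Numerically: ≈ 145.375000.
(This is only a lower bound; the true E[α(G)] may be larger.)

E[α(G)] ≥ 1163/8 ≈ 145.375000.


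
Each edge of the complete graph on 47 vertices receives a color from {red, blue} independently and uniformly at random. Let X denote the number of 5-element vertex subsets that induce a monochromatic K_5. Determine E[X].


Let X = Σ_S X_S over the C(47, 5) = 1533939 subsets S of size 5, where X_S = 1 if the K_5 on S is monochromatic.
For a fixed S, the K_5 on S has C(5, 2) = 10 edges. P[all 10 edges red] = (1/2)^10, and likewise for blue, so P[monochromatic] = 2·(1/2)^10 = 2^{1 − 10} = 1/512.
By linearity: E[X] = C(47, 5) · 2^{1 − 10} = 1533939 · 1/512 = 1533939/512.
Numerically: E[X] ≈ 2995.975.

E[X] = C(47,5)·2^(1−C(5,2)) = 1533939/512 ≈ 2995.975.


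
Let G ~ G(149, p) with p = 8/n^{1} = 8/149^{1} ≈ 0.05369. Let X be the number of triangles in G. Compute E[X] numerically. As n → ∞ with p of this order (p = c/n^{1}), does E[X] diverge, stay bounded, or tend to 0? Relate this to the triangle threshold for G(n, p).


Number of potential triangles: C(149, 3) = 540274.
Each occurs with probability p³ ≈ (0.05369)³ ≈ 1.547787e-04.
By linearity: E[X] = C(149, 3)·p³ ≈ 540274 · 1.547787e-04 ≈ 83.6229.
Here α = 1, so p = 8/n is exactly at the triangle threshold p ~ 1/n. Asymptotically E[X] → c³/6 = 8³/6 = 256/3 ≈ 85.3333, a bounded constant. In this regime the triangle count is asymptotically Poisson(c³/6).

E[X] ≈ 83.6229; in regime p = Θ(1/n^{1}) E[X] stays bounded (at the triangle threshold p ~ 1/n).


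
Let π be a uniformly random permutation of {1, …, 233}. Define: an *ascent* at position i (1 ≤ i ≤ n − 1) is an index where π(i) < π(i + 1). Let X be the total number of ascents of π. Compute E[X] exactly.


Write X = Σ X_I over i = 1, …, 232, with X_I the indicator of one ascent.
There are 232 indicators.
For each fixed i, the pair (π(i), π(i+1)) is a uniformly random ordered pair of distinct values from {1, …, 233}; by symmetry P[π(i) < π(i+1)] = 1/2.
By linearity: E[X] = 232 · (1/2) = (233 − 1) · (1/2) = 116 ≈ 116.000000.

E[X] = 116 = 116.000000.


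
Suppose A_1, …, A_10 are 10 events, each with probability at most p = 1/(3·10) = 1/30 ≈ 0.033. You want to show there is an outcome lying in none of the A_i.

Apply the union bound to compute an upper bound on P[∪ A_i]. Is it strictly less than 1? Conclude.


Union bound: P[∪_{i=1}^{10} A_i] ≤ Σ_i P[A_i] ≤ 10·p = 10·(1/30) = 1/3.
Numerically: 1/3 ≈ 0.333.
Is 1/3 < 1? YES.
Since P[∪ A_i] ≤ 1/3 < 1, the complement has P[∩ A_i^c] ≥ 1 − 1/3 = 2/3 > 0, so some outcome avoids every A_i.

10·p = 1/3 ≈ 0.333; existence CERTIFIED by the union bound.


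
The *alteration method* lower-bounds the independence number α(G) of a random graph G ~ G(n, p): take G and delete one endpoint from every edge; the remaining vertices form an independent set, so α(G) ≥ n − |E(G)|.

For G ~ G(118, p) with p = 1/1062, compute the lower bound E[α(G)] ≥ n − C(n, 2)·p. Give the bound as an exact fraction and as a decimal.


E[|E(G)|] = C(118, 2)·p = 6903 · (1/1062) = 13/2.
E[α(G)] ≥ n − E[|E(G)|] = 118 − 13/2 = 223/2.
Numerically: ≈ 111.50000.
(This is only a lower bound; the true E[α(G)] may be larger.)

E[α(G)] ≥ 223/2 ≈ 111.50000.


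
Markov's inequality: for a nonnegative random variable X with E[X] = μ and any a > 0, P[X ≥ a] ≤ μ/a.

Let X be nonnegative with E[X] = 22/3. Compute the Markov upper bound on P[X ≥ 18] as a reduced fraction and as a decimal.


μ = E[X] = 22/3, a = 18.
Markov: P[X ≥ 18] ≤ μ/a = (22/3)/18 = 11/27.
Numerically: ≈ 0.4074.
(Since a = 18 > μ = 7.3333, the bound 11/27 is < 1 and informative.)

P[X ≥ 18] ≤ 11/27 ≈ 0.4074.


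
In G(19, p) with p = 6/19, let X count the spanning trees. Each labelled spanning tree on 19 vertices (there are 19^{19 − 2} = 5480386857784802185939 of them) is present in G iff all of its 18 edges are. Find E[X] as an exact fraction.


K_19 has 19^{19 − 2} = 5480386857784802185939 labelled spanning trees.
For each such spanning tree H, let X_H = 1 if all 18 edges of H are present in G. Then P[X_H = 1] = p^{18} = (6/19)^{18} = 101559956668416/104127350297911241532841.
Summing the indicators: E[X] = Σ_H E[X_H] = 5480386857784802185939 · p^{18} = 5480386857784802185939 · 101559956668416/104127350297911241532841 = 101559956668416/19.
Numerically: E[X] ≈ 5.34526e+12.

E[X] = 5480386857784802185939 · (6/19)^{18} = 101559956668416/19 ≈ 5.34526e+12.


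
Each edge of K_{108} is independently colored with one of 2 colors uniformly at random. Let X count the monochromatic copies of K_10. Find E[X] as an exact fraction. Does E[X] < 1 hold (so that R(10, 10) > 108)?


E[X] = C(108, 10) · 2^{1 − 45} = 38722819230810 · 2^{−44} = 38722819230810/17592186044416.
As a reduced fraction: E[X] = 19361409615405/8796093022208 ≈ 2.2011374.
Is E[X] < 1? NO.
Since E[X] ≥ 1, the first-moment bound is inconclusive at n = 108; it does NOT by itself certify R(10, 10) > 108.

E[X] = 19361409615405/8796093022208 ≈ 2.2011374; E[X] ≥ 1; first-moment method inconclusive here.


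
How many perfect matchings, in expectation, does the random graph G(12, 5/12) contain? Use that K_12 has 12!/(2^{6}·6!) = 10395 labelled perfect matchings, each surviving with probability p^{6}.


K_12 has 12!/(2^{6}·6!) = 10395 labelled perfect matchings.
For each such perfect matching H, let X_H = 1 if all 6 edges of H are present in G. Then P[X_H = 1] = p^{6} = (5/12)^{6} = 15625/2985984.
By linearity: E[X] = Σ_H E[X_H] = 10395 · p^{6} = 10395 · 15625/2985984 = 6015625/110592.
Numerically: E[X] ≈ 54.395.

E[X] = 10395 · (5/12)^{6} = 6015625/110592 ≈ 54.395.


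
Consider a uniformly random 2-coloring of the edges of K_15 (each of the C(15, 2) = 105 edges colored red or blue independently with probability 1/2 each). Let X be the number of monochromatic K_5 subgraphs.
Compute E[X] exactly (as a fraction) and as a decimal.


Let X = Σ_S X_S over the C(15, 5) = 3003 subsets S of size 5, where X_S = 1 if the K_5 on S is monochromatic.
For a fixed S, the K_5 on S has C(5, 2) = 10 edges. P[all 10 edges red] = (1/2)^10, and likewise for blue, so P[monochromatic] = 2·(1/2)^10 = 2^{1 − 10} = 1/512.
Summing: E[X] = C(15, 5) · 2^{1 − 10} = 3003 · 1/512 = 3003/512.
Numerically: E[X] ≈ 5.86523.

E[X] = C(15,5)·2^(1−C(5,2)) = 3003/512 ≈ 5.86523.


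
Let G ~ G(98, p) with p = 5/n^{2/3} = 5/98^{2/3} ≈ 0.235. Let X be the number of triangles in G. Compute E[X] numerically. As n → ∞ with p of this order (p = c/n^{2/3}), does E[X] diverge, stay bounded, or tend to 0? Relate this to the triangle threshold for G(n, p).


Number of potential triangles: C(98, 3) = 152096.
Each occurs with probability p³ ≈ (0.235)³ ≈ 1.30154e-02.
By linearity: E[X] = C(98, 3)·p³ ≈ 152096 · 1.30154e-02 ≈ 1979.592.
Since α = 2/3 < 1, p = c/n^{2/3} ≫ 1/n is above the triangle threshold p ~ 1/n. Asymptotically E[X] ~ (c³/6)·n^{3(1−α)} = (5³/6)·n^{1} → ∞; triangles are abundant w.h.p.

E[X] ≈ 1979.592; in regime p = Θ(1/n^{2/3}) E[X] diverges (above the triangle threshold p ~ 1/n).
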